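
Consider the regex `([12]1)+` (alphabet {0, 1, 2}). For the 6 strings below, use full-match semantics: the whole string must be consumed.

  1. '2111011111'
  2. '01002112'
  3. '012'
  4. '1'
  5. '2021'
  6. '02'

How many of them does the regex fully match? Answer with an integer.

0

1. '2111011111' → no match
2. '01002112' → no match — must end with '1'
3. '012' → no match — must end with '1'
4. '1' → no match
5. '2021' → no match
6. '02' → no match — must end with '1'
Total matched: 0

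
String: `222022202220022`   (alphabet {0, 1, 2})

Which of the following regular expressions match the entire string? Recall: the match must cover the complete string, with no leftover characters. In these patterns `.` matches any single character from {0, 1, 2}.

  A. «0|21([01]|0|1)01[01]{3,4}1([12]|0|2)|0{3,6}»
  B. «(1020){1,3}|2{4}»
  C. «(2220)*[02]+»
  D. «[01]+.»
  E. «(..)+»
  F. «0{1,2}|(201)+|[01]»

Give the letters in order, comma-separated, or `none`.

A → no match
B → no match
C → match
D → no match
E → no match
F → no match

C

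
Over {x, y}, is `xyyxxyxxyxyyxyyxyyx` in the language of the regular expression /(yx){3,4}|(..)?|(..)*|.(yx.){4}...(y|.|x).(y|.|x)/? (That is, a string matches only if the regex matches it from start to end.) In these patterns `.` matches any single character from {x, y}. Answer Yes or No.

No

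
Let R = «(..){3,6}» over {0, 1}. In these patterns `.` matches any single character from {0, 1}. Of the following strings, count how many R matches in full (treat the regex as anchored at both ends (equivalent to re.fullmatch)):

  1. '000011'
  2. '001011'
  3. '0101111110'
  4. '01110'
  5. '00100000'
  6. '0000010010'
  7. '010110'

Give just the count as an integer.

1. '000011' → match
2. '001011' → match
3. '0101111110' → match
4. '01110' → no match
5. '00100000' → match
6. '0000010010' → match
7. '010110' → match
Total matched: 6

6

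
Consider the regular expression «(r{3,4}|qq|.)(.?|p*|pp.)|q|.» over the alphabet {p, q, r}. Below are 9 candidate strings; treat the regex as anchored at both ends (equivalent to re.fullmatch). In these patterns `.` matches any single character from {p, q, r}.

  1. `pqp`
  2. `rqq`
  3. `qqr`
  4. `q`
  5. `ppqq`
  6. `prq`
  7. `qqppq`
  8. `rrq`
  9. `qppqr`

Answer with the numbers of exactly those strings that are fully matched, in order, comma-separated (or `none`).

3, 4, 7

1 → no match
2 → no match
3 → match
4 → match
5 → no match
6 → no match
7 → match
8 → no match
9 → no match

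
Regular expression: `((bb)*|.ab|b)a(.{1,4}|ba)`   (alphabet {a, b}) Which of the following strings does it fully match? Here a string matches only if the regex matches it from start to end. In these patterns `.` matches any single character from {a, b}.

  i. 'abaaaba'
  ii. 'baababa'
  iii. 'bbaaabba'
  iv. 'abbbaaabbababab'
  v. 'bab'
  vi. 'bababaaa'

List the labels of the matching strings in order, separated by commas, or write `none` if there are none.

i → no match
ii → no match
iii → no match
iv → no match
v → match
vi → match

v, vi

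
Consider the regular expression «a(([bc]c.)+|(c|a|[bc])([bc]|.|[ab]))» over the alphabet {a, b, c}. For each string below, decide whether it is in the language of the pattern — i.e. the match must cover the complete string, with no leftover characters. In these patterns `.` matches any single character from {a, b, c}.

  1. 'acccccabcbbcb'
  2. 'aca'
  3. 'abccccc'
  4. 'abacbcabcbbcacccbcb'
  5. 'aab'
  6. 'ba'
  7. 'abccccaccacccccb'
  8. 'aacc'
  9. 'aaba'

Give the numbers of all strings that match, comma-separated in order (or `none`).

1 → match
2 → match
3 → match
4 → no match
5 → match
6 → no match — must start with 'a'
7 → match
8 → no match
9 → no match

1, 2, 3, 5, 7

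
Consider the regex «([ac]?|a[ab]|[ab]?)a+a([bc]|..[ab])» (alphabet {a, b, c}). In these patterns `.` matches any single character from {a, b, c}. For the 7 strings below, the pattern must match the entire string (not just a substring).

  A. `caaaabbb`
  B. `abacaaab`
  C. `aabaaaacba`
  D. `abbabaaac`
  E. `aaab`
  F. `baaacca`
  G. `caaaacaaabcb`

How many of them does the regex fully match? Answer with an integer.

3

A → match
B → no match
C → no match
D → no match
E → match
F → match
G → no match
Total matched: 3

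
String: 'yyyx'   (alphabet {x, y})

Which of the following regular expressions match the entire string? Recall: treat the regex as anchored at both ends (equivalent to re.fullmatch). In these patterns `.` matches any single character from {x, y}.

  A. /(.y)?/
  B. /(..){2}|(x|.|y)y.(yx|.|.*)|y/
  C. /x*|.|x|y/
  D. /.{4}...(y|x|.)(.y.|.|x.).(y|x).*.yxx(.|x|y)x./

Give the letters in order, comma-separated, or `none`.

B

A → no match
B → match
C → no match
D → no match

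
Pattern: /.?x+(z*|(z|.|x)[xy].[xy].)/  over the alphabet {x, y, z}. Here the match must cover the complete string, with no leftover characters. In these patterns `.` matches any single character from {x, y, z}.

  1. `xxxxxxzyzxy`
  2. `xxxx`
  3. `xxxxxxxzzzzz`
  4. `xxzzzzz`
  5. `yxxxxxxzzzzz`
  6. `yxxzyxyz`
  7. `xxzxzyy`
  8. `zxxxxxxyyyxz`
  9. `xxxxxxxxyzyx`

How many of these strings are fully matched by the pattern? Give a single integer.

9

1. `xxxxxxzyzxy` → match
2. `xxxx` → match
3. `xxxxxxxzzzzz` → match
4. `xxzzzzz` → match
5. `yxxxxxxzzzzz` → match
6. `yxxzyxyz` → match
7. `xxzxzyy` → match
8. `zxxxxxxyyyxz` → match
9. `xxxxxxxxyzyx` → match
Total matched: 9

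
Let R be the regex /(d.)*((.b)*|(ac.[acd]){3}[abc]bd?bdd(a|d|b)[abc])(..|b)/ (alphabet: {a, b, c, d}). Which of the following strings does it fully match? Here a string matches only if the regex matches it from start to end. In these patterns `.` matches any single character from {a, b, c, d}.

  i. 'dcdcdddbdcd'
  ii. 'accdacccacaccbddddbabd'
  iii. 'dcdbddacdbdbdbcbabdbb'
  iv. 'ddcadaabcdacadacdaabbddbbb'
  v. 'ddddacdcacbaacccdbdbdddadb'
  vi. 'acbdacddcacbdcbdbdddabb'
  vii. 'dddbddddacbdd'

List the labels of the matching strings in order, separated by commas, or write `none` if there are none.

i. 'dcdcdddbdcd' → no match
ii → no match
iii → no match
iv → no match
v → no match
vi → no match
vii → no match

none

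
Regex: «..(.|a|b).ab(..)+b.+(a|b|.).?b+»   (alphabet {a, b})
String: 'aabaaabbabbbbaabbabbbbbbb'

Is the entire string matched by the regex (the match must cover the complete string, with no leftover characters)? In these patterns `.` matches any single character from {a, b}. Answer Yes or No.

No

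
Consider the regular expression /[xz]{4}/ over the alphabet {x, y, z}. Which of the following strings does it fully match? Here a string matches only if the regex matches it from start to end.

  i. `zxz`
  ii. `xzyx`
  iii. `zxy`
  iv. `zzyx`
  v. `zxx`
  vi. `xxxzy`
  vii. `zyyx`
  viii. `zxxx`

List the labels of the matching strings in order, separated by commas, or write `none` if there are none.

i → no match
ii → no match
iii → no match
iv → no match
v → no match
vi → no match
vii → no match
viii → match

viii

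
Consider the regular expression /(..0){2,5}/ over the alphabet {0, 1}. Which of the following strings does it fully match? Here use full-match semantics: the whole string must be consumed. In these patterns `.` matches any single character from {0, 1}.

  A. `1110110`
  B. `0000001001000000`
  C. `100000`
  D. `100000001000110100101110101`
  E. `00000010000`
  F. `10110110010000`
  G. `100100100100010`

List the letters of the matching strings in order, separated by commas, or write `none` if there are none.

C, G

A → no match
B → no match
C → match
D → no match — must end with `0`
E → no match
F → no match
G → match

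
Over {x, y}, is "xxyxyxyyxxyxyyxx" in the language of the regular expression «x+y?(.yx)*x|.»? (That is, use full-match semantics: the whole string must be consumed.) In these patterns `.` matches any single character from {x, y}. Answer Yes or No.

Yes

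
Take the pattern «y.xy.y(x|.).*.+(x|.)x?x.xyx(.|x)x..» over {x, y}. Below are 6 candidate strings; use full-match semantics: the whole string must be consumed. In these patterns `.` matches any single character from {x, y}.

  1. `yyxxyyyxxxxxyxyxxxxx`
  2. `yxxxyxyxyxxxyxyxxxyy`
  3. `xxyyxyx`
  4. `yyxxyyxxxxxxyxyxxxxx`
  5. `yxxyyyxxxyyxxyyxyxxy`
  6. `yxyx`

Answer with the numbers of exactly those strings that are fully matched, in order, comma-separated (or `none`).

none

1 → no match
2 → no match
3 → no match — must start with `y`
4 → no match
5 → no match
6 → no match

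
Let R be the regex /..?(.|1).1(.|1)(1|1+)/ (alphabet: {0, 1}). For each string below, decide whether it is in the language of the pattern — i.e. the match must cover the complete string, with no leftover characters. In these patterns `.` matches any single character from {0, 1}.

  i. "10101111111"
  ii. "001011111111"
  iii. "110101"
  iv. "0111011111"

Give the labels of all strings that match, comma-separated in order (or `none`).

i. "10101111111" → match
ii. "001011111111" → match
iii. "110101" → match
iv. "0111011111" → match

i, ii, iii, iv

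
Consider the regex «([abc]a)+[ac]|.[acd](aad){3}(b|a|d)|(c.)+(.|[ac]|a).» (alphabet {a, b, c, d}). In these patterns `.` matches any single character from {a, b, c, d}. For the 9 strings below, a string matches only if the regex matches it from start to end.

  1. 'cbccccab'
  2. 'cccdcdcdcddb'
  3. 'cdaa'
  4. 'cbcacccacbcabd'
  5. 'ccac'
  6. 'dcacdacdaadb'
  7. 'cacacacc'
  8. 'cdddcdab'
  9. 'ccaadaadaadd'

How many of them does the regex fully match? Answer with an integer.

7

1 → match
2 → match
3 → match
4 → match
5 → match
6 → no match
7 → match
8 → no match
9 → match
Total matched: 7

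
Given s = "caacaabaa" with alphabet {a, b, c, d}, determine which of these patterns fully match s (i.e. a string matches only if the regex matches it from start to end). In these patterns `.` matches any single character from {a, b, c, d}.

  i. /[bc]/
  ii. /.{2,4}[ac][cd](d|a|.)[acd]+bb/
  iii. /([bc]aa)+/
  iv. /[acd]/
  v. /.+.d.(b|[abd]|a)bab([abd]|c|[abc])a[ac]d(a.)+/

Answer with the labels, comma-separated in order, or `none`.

i → no match
ii → no match — must end with "bb"
iii → match
iv → no match
v → no match

iii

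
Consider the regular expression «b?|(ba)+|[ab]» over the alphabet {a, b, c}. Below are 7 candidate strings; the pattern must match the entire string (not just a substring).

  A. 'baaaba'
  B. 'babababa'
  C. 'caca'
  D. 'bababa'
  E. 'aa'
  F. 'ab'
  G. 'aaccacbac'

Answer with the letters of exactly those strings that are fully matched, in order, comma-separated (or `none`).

A. 'baaaba' → no match
B. 'babababa' → match
C. 'caca' → no match
D. 'bababa' → match
E. 'aa' → no match
F. 'ab' → no match
G. 'aaccacbac' → no match

B, D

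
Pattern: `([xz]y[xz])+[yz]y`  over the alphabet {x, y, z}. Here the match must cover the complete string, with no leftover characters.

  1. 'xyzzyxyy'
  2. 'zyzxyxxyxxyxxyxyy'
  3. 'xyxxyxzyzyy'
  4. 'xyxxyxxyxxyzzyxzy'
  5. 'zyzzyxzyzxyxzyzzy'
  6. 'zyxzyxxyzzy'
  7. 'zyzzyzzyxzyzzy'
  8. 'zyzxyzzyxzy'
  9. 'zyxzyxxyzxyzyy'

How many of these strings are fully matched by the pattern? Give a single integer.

1 → match
2 → match
3 → match
4 → match
5 → match
6 → match
7 → match
8 → match
9 → match
Total matched: 9

9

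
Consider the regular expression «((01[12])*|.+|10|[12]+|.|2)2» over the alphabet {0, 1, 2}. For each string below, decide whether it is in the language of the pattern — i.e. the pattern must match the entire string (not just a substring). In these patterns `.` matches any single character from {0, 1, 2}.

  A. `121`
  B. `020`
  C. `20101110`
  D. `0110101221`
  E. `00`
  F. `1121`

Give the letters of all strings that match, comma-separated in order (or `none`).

A. `121` → no match — must end with `2`
B. `020` → no match — must end with `2`
C. `20101110` → no match — must end with `2`
D. `0110101221` → no match — must end with `2`
E. `00` → no match — must end with `2`
F. `1121` → no match — must end with `2`

none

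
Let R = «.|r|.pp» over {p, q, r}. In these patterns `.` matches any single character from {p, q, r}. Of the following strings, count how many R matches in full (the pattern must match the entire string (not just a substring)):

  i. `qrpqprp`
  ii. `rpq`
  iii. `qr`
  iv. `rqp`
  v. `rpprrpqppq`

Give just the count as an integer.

0

i → no match
ii → no match
iii → no match
iv → no match
v → no match
Total matched: 0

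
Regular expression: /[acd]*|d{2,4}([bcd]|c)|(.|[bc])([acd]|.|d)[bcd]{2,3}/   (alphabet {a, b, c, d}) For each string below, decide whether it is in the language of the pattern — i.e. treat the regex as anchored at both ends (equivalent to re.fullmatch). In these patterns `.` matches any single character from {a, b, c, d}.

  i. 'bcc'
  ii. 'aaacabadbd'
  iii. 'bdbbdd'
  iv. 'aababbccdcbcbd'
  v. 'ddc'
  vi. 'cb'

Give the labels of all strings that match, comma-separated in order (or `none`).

v

i → no match
ii → no match
iii → no match
iv → no match
v → match
vi → no match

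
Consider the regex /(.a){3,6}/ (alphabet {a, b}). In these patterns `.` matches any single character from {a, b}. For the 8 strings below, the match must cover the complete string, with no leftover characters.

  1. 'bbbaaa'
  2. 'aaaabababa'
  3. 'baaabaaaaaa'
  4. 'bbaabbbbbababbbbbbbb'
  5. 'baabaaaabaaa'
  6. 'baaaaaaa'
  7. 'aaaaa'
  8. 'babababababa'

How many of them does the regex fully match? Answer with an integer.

3

1 → no match
2 → match
3 → no match
4 → no match — must end with 'a'
5 → no match
6 → match
7 → no match
8 → match
Total matched: 3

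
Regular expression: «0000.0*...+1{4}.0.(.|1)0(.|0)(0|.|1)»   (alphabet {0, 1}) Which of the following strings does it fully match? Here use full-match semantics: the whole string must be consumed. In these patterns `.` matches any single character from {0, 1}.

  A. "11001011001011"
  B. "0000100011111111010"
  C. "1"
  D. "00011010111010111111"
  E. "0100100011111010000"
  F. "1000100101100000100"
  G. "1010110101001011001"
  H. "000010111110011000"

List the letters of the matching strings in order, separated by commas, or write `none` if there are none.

none

A → no match — must start with "0000"
B → no match
C. "1" → no match — must start with "0000"
D → no match — must start with "0000"
E → no match — must start with "0000"
F → no match — must start with "0000"
G → no match — must start with "0000"
H → no match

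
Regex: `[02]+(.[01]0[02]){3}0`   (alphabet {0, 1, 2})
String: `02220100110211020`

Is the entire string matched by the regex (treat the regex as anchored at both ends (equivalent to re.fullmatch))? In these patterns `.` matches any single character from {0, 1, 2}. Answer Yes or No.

Yes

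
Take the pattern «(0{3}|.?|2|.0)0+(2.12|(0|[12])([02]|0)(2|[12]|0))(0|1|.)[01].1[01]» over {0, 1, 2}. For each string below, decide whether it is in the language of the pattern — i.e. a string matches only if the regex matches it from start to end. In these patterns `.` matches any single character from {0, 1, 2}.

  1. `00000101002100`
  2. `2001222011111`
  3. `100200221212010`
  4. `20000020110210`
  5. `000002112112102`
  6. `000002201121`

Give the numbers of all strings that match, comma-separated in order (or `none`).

1 → no match
2 → no match
3 → no match
4 → match
5 → no match
6 → no match

4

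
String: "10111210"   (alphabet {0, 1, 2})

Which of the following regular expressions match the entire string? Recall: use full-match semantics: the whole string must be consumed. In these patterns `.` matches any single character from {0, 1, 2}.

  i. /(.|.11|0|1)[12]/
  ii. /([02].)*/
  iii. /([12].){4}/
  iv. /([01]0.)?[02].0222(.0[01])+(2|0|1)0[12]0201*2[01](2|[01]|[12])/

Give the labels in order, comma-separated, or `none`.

i → no match
ii → no match
iii → match
iv → no match

iii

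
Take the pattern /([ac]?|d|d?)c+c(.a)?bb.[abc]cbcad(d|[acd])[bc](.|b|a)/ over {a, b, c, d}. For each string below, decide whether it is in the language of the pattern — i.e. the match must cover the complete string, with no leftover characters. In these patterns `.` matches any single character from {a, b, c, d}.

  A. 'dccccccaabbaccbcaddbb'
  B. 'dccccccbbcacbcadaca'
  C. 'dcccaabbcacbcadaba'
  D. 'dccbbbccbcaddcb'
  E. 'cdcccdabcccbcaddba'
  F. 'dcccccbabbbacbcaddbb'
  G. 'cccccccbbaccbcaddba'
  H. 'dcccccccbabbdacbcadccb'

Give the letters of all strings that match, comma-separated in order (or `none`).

A → match
B → match
C → match
D → match
E → no match
F → match
G → match
H → match

A, B, C, D, F, G, H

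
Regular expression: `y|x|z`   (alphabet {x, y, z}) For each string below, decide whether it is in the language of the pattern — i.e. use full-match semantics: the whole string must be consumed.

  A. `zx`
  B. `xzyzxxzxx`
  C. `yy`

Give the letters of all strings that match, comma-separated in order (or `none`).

none

A → no match
B → no match
C → no match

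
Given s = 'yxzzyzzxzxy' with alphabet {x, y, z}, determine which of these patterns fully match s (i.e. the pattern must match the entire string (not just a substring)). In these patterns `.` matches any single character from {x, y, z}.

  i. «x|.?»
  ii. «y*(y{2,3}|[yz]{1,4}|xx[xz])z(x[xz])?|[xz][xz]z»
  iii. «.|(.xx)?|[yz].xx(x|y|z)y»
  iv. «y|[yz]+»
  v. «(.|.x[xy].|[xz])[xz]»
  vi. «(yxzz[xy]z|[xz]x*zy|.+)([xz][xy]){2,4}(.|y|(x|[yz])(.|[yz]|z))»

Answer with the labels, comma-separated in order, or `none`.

vi

i → no match
ii → no match
iii → no match
iv → no match
v → no match
vi → match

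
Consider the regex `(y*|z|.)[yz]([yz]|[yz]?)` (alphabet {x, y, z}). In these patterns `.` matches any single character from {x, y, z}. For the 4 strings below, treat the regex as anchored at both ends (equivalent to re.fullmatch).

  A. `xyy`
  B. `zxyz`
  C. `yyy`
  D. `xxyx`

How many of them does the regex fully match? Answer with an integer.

2

A → match
B → no match
C → match
D → no match
Total matched: 2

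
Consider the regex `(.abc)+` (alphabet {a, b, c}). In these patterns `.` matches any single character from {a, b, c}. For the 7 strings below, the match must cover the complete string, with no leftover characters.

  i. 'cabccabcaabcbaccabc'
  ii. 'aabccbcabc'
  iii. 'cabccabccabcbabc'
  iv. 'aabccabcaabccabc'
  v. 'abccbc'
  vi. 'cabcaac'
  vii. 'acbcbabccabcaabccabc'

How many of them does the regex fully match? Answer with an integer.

i → no match
ii → no match
iii → match
iv → match
v → no match — must end with 'abc'
vi → no match — must end with 'abc'
vii → no match
Total matched: 2

2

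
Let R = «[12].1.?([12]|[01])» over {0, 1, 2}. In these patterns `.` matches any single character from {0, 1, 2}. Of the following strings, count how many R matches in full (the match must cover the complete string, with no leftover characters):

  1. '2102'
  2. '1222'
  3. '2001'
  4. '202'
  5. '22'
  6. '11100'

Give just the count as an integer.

1

1 → no match
2 → no match
3 → no match
4 → no match
5 → no match
6 → match
Total matched: 1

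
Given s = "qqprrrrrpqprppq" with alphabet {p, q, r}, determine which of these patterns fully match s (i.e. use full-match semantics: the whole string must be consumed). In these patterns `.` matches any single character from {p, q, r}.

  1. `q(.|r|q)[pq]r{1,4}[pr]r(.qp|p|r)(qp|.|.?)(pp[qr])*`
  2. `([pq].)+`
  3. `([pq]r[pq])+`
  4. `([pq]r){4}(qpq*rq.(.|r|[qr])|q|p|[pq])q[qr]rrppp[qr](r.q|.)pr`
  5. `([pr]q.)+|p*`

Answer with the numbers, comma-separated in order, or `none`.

1

1 → match
2 → no match
3 → no match
4 → no match — must end with "pr"
5 → no match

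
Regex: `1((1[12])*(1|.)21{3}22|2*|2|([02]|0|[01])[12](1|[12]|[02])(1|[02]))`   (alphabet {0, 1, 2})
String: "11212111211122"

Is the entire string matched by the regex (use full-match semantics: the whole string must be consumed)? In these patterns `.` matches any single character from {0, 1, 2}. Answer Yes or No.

Yes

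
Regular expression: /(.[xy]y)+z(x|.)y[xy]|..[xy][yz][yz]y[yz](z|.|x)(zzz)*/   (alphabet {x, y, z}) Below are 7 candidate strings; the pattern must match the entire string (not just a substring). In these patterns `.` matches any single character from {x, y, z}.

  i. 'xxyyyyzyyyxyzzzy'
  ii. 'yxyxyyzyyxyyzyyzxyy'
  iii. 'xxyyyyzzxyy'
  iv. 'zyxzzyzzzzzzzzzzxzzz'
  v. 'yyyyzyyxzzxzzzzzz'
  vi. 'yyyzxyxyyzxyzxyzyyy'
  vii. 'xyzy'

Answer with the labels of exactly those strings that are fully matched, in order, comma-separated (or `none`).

ii, vi

i → no match
ii → match
iii. 'xxyyyyzzxyy' → no match
iv → no match
v → no match
vi → match
vii. 'xyzy' → no match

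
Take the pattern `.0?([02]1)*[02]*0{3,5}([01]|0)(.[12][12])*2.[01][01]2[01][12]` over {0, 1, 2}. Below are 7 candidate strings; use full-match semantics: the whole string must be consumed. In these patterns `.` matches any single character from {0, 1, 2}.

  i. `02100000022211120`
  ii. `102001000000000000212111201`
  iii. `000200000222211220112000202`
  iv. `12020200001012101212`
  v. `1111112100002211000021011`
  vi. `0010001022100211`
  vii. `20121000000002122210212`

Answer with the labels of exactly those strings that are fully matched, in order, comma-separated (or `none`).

iii, vii

i → no match
ii → no match
iii → match
iv → no match
v → no match
vi → no match
vii → match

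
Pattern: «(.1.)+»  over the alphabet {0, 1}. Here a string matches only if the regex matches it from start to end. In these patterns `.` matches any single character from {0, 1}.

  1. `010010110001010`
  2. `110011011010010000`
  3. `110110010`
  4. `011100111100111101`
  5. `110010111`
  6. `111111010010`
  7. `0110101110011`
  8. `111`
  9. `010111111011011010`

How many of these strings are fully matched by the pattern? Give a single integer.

5

1 → no match
2 → no match
3 → match
4 → no match
5 → match
6 → match
7 → no match
8 → match
9 → match
Total matched: 5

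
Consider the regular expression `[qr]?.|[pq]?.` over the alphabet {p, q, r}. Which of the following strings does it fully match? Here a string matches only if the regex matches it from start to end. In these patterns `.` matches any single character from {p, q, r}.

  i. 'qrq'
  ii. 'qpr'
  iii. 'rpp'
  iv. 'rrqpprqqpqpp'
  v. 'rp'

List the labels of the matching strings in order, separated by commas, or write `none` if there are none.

i → no match
ii → no match
iii → no match
iv → no match
v → match

v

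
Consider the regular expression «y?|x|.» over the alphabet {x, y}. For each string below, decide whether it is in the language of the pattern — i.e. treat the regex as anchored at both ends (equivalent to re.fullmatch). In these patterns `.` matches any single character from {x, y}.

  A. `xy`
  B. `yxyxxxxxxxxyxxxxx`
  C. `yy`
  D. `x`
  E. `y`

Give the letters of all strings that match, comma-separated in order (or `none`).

D, E

A → no match
B → no match
C → no match
D → match
E → match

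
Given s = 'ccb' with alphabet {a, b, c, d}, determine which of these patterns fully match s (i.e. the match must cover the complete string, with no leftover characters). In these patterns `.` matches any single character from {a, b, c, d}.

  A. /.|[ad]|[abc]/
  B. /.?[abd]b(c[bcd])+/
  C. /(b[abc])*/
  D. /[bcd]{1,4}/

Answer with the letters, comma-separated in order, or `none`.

A → no match
B → no match
C → no match
D → match

D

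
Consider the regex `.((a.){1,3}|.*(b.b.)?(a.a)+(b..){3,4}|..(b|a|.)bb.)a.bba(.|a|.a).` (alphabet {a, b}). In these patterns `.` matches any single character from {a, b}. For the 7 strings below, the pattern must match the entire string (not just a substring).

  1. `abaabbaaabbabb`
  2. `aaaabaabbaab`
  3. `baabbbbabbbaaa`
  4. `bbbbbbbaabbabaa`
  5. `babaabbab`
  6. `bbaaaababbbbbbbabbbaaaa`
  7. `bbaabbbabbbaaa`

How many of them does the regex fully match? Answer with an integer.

1 → match
2. `aaaabaabbaab` → match
3 → match
4 → match
5. `babaabbab` → no match
6 → match
7 → match
Total matched: 6

6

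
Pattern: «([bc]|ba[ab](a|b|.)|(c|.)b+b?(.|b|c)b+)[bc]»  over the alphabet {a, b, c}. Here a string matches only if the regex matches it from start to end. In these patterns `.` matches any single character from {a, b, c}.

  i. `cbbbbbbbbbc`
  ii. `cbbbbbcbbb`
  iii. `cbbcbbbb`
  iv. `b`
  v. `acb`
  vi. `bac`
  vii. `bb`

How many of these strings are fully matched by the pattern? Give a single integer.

4

i → match
ii → match
iii → match
iv → no match
v → no match
vi → no match
vii → match
Total matched: 4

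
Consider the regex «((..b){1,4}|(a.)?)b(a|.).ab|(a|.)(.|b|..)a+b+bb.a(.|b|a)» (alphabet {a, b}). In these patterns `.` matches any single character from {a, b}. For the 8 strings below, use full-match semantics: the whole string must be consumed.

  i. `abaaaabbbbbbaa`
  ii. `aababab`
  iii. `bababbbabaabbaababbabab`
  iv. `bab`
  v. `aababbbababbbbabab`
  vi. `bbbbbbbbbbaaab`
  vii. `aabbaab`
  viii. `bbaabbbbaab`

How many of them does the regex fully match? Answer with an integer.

i → match
ii → match
iii → no match
iv → no match
v → no match
vi → match
vii → match
viii → match
Total matched: 5

5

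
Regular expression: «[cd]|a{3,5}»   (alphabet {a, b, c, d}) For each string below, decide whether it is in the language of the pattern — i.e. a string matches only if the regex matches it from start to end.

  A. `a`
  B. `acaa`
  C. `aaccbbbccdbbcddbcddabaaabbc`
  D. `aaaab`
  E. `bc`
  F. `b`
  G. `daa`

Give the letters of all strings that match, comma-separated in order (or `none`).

none

A → no match
B → no match
C → no match
D → no match
E → no match
F → no match
G → no match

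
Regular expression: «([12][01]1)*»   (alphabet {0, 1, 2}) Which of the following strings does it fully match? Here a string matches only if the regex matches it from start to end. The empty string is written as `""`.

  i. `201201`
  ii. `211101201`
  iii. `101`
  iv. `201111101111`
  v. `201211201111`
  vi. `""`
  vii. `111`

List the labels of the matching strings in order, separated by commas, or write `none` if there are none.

i. `201201` → match
ii. `211101201` → match
iii. `101` → match
iv. `201111101111` → match
v. `201211201111` → match
vi. `""` → match
vii. `111` → match

i, ii, iii, iv, v, vi, vii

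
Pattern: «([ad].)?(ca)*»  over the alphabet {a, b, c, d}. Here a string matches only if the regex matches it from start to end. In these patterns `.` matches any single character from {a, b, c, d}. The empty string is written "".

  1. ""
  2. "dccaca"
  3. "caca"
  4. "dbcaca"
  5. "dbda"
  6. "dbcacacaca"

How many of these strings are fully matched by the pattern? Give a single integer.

5

1. "" → match
2. "dccaca" → match
3. "caca" → match
4. "dbcaca" → match
5. "dbda" → no match
6. "dbcacacaca" → match
Total matched: 5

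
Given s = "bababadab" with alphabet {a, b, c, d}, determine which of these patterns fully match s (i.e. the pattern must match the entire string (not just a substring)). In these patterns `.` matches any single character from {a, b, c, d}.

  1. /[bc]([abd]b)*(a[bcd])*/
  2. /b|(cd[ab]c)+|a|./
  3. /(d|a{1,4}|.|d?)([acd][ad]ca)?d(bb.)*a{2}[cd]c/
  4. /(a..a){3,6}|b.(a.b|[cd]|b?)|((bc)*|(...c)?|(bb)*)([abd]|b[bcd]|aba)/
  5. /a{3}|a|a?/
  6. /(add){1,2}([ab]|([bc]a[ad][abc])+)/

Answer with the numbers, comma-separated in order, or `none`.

1

1 → match
2 → no match
3 → no match — must end with "c"
4 → no match
5 → no match
6 → no match — must start with "add"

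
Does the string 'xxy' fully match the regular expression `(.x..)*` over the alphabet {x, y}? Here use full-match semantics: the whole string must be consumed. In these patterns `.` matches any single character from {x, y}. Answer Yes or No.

No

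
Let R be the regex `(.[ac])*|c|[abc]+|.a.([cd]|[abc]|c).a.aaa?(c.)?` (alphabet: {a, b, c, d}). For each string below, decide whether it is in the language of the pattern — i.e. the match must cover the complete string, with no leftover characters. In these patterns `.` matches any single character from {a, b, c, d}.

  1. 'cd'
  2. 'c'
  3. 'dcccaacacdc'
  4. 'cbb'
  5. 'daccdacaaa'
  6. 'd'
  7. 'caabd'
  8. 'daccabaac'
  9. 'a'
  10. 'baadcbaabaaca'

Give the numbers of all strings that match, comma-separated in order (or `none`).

2, 4, 5, 9

1 → no match
2 → match
3 → no match
4 → match
5 → match
6 → no match
7 → no match
8 → no match
9 → match
10 → no match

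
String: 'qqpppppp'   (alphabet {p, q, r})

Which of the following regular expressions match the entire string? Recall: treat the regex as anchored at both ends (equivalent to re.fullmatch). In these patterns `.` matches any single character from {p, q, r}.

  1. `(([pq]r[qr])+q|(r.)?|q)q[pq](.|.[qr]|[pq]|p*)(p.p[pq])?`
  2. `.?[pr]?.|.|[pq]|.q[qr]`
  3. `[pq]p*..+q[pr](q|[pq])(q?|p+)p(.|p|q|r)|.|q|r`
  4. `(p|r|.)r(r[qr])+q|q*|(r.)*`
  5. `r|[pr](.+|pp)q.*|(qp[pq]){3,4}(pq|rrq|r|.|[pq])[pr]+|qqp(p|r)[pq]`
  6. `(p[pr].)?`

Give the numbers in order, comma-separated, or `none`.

1 → match
2 → no match
3 → no match
4 → no match
5 → no match
6 → no match

1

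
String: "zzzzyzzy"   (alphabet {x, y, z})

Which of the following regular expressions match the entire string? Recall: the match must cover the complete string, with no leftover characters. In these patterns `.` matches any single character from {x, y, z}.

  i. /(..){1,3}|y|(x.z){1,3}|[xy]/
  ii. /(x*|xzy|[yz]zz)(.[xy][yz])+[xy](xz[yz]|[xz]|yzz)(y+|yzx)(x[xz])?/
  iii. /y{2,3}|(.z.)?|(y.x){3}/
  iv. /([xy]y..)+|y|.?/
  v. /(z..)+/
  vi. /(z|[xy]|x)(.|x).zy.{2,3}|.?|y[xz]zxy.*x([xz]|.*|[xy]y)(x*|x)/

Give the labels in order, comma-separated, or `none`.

vi

i → no match
ii → no match
iii → no match
iv → no match
v → no match
vi → match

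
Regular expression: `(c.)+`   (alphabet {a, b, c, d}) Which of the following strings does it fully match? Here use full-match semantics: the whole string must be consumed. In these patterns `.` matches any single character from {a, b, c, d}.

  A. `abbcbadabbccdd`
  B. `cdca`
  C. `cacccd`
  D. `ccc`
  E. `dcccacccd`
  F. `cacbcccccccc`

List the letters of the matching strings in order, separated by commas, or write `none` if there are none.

B, C, F

A → no match — must start with `c`
B → match
C → match
D → no match
E → no match — must start with `c`
F → match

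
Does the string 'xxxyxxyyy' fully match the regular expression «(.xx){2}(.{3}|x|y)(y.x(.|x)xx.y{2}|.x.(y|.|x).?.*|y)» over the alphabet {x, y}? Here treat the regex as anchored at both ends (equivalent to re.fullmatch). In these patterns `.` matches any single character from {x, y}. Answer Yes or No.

No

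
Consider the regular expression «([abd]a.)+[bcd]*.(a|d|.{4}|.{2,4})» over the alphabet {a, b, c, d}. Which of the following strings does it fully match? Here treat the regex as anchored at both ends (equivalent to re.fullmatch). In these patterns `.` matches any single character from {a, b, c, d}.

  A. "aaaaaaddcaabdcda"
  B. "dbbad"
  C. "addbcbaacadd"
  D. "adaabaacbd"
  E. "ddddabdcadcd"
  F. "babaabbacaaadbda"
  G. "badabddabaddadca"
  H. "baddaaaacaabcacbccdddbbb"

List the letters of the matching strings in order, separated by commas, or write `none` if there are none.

F

A → no match
B. "dbbad" → no match
C. "addbcbaacadd" → no match
D. "adaabaacbd" → no match
E. "ddddabdcadcd" → no match
F → match
G → no match
H → no match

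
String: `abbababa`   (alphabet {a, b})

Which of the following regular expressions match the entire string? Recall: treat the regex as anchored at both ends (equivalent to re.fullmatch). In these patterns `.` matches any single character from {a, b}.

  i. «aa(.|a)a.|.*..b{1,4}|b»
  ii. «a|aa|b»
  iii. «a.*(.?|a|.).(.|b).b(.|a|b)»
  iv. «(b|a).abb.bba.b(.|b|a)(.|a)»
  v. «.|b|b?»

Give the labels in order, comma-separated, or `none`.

i → no match
ii → no match
iii → match
iv → no match
v → no match

iii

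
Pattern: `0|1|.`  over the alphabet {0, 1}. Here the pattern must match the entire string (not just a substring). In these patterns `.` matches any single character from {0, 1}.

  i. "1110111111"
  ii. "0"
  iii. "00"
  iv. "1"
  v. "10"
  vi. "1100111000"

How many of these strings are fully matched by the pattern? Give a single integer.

i → no match
ii → match
iii → no match
iv → match
v → no match
vi → no match
Total matched: 2

2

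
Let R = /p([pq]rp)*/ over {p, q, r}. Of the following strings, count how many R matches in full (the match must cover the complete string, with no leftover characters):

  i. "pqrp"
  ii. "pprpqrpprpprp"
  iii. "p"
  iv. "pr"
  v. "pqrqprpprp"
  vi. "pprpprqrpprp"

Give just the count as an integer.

i. "pqrp" → match
ii → match
iii. "p" → match
iv. "pr" → no match
v. "pqrqprpprp" → no match
vi. "pprpprqrpprp" → no match
Total matched: 3

3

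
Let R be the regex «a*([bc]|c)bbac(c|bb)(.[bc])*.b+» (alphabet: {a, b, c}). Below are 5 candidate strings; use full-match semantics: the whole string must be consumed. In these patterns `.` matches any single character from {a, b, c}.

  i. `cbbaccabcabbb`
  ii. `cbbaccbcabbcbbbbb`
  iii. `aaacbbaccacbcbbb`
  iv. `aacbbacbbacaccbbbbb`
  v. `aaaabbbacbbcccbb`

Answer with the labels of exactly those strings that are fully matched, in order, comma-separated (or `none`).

i → no match
ii → match
iii → match
iv → match
v → match

ii, iii, iv, v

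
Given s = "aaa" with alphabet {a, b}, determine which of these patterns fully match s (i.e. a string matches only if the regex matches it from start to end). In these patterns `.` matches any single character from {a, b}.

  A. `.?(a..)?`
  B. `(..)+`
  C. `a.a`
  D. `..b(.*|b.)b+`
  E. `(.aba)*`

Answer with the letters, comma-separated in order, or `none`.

A → match
B → no match
C → match
D → no match — must end with "b"
E → no match

A, C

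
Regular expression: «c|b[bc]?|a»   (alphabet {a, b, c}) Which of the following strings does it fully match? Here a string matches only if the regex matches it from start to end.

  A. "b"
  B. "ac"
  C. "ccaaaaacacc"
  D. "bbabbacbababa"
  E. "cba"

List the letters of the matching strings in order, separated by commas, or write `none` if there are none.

A

A → match
B → no match
C → no match
D → no match
E → no match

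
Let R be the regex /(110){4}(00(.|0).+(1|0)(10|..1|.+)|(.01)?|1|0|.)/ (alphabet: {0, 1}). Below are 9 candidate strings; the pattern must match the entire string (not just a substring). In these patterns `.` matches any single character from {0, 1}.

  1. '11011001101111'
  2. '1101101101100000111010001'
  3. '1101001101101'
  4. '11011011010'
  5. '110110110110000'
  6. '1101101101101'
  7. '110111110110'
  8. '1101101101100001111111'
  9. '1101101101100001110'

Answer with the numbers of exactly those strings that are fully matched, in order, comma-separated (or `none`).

1 → no match
2 → match
3 → no match
4 → no match
5 → no match
6 → match
7 → no match
8 → match
9 → match

2, 6, 8, 9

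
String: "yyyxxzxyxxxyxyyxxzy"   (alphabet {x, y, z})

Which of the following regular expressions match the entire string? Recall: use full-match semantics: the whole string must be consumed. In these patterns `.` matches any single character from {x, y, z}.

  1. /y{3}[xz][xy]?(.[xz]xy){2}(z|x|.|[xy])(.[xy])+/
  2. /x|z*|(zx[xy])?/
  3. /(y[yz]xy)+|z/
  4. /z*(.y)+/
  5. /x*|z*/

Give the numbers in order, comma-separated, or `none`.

1

1 → match
2 → no match
3 → no match
4 → no match
5 → no match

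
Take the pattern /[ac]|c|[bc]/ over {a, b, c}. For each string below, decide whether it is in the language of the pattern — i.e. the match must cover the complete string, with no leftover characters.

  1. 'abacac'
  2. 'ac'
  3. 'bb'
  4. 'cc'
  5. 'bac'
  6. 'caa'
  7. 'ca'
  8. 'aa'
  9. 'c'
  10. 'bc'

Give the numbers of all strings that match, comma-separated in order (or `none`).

1. 'abacac' → no match
2. 'ac' → no match
3. 'bb' → no match
4. 'cc' → no match
5. 'bac' → no match
6. 'caa' → no match
7. 'ca' → no match
8. 'aa' → no match
9. 'c' → match
10. 'bc' → no match

9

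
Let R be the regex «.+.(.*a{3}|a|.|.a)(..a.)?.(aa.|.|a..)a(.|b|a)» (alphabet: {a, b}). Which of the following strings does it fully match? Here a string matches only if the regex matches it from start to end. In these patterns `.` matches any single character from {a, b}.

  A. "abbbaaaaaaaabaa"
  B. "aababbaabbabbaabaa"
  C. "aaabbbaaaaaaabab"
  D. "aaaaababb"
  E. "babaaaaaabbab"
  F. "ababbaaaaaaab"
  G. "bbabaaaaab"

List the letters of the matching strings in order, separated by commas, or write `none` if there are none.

A → match
B → match
C → match
D → no match
E → match
F → match
G → match

A, B, C, E, F, G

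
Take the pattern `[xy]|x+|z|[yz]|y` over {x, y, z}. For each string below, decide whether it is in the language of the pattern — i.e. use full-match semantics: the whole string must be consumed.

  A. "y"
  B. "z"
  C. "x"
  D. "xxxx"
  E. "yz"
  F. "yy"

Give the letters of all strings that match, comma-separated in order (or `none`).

A, B, C, D

A → match
B → match
C → match
D → match
E → no match
F → no match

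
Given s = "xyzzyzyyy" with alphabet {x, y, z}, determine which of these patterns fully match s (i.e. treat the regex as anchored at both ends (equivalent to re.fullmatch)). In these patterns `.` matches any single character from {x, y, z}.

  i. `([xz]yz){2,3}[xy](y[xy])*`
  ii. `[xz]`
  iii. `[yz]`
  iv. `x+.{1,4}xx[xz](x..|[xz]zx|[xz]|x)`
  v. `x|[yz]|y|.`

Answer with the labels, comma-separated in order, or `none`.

i

i → match
ii → no match
iii → no match
iv → no match
v → no match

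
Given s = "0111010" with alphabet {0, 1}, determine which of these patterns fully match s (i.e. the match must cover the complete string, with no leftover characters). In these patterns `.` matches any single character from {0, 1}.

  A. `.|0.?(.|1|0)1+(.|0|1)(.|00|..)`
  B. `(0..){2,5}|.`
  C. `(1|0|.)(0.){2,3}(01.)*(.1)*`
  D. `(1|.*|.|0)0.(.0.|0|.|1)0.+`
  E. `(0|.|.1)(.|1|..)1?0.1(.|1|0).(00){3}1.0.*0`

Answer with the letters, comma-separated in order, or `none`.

A

A → match
B → no match
C → no match
D → no match
E → no match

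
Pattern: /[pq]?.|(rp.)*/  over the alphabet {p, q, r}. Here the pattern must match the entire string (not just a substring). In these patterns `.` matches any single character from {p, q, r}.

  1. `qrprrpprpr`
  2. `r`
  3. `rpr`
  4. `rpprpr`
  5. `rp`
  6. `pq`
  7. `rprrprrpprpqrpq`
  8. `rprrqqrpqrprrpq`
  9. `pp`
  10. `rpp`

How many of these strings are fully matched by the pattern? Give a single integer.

7

1 → no match
2 → match
3 → match
4 → match
5 → no match
6 → match
7 → match
8 → no match
9 → match
10 → match
Total matched: 7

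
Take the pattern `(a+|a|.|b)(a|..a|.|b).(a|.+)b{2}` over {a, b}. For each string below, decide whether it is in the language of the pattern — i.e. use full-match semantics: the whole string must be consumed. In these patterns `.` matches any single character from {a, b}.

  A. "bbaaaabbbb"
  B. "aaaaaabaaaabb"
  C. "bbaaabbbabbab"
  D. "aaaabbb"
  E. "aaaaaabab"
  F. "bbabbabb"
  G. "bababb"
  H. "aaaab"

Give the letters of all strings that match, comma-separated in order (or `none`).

A, B, D, F, G

A → match
B → match
C → no match
D → match
E → no match
F → match
G → match
H → no match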